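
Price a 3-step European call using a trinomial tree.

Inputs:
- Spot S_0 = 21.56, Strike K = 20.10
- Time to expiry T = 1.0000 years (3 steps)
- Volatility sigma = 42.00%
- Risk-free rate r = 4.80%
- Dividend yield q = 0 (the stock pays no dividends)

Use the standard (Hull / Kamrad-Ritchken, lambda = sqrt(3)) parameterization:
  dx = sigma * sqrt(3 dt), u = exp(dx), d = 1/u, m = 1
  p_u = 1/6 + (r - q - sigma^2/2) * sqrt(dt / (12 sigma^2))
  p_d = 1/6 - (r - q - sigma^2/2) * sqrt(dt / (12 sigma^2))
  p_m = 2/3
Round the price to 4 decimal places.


dt = T/N = 0.333333; dx = sigma*sqrt(3*dt) = 0.420000
u = exp(dx) = 1.521962; d = 1/u = 0.657047
p_u = 0.150714, p_m = 0.666667, p_d = 0.182619
Discount per step: exp(-r*dt) = 0.984127
Stock lattice S(k, j) with j the centered position index:
  k=0: S(0,+0) = 21.5600
  k=1: S(1,-1) = 14.1659; S(1,+0) = 21.5600; S(1,+1) = 32.8135
  k=2: S(2,-2) = 9.3077; S(2,-1) = 14.1659; S(2,+0) = 21.5600; S(2,+1) = 32.8135; S(2,+2) = 49.9409
  k=3: S(3,-3) = 6.1156; S(3,-2) = 9.3077; S(3,-1) = 14.1659; S(3,+0) = 21.5600; S(3,+1) = 32.8135; S(3,+2) = 49.9409; S(3,+3) = 76.0081
Terminal payoffs V(N, j) = max(S_T - K, 0):
  V(3,-3) = 0.000000; V(3,-2) = 0.000000; V(3,-1) = 0.000000; V(3,+0) = 1.460000; V(3,+1) = 12.713491; V(3,+2) = 29.840872; V(3,+3) = 55.908087
Backward induction: V(k, j) = exp(-r*dt) * [p_u * V(k+1, j+1) + p_m * V(k+1, j) + p_d * V(k+1, j-1)]
  V(2,-2) = exp(-r*dt) * [p_u*0.000000 + p_m*0.000000 + p_d*0.000000] = 0.000000
  V(2,-1) = exp(-r*dt) * [p_u*1.460000 + p_m*0.000000 + p_d*0.000000] = 0.216550
  V(2,+0) = exp(-r*dt) * [p_u*12.713491 + p_m*1.460000 + p_d*0.000000] = 2.843575
  V(2,+1) = exp(-r*dt) * [p_u*29.840872 + p_m*12.713491 + p_d*1.460000] = 13.029580
  V(2,+2) = exp(-r*dt) * [p_u*55.908087 + p_m*29.840872 + p_d*12.713491] = 30.155420
  V(1,-1) = exp(-r*dt) * [p_u*2.843575 + p_m*0.216550 + p_d*0.000000] = 0.563840
  V(1,+0) = exp(-r*dt) * [p_u*13.029580 + p_m*2.843575 + p_d*0.216550] = 3.837119
  V(1,+1) = exp(-r*dt) * [p_u*30.155420 + p_m*13.029580 + p_d*2.843575] = 13.532273
  V(0,+0) = exp(-r*dt) * [p_u*13.532273 + p_m*3.837119 + p_d*0.563840] = 4.625944

Answer: Price = V(0,0) = 4.6259


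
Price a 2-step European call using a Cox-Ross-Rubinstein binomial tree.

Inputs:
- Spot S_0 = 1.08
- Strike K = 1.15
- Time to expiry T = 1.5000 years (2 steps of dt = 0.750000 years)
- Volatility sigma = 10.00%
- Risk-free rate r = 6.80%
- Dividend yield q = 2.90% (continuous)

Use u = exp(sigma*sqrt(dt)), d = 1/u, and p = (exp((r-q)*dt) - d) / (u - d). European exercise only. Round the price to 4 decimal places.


Answer: Price = V(0,0) = 0.0511

Derivation:
dt = T/N = 0.750000
u = exp(sigma*sqrt(dt)) = 1.090463; d = 1/u = 0.917042
p = (exp((r-q)*dt) - d) / (u - d) = 0.649518
Discount per step: exp(-r*dt) = 0.950279
Stock lattice S(k, i) with i counting down-moves:
  k=0: S(0,0) = 1.0800
  k=1: S(1,0) = 1.1777; S(1,1) = 0.9904
  k=2: S(2,0) = 1.2842; S(2,1) = 1.0800; S(2,2) = 0.9082
Terminal payoffs V(N, i) = max(S_T - K, 0):
  V(2,0) = 0.134239; V(2,1) = 0.000000; V(2,2) = 0.000000
Backward induction: V(k, i) = exp(-r*dt) * [p * V(k+1, i) + (1-p) * V(k+1, i+1)].
  V(1,0) = exp(-r*dt) * [p*0.134239 + (1-p)*0.000000] = 0.082855
  V(1,1) = exp(-r*dt) * [p*0.000000 + (1-p)*0.000000] = 0.000000
  V(0,0) = exp(-r*dt) * [p*0.082855 + (1-p)*0.000000] = 0.051140


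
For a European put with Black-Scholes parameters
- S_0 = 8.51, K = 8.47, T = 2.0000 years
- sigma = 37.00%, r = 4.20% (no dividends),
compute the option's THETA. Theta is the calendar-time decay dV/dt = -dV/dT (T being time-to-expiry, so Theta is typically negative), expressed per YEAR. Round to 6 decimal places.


Answer: Theta = -0.229156

Derivation:
d1 = 0.4311658779; d2 = -0.0920931401
phi(d1) = 0.3635310594; exp(-qT) = 1.0000000000; exp(-rT) = 0.9194312561
Theta = -S*exp(-qT)*phi(d1)*sigma/(2*sqrt(T)) + r*K*exp(-rT)*N(-d2) - q*S*exp(-qT)*N(-d1)
N(-d1) = 0.3331738813; N(-d2) = 0.5366879807; sqrt(T) = 1.4142135624
Term 1 = -8.5100 * 1.0000000000 * 0.3635310594 * 0.3700 / (2 * 1.4142135624) = -0.4046949758
Term 2 = 0.0420 * 8.4700 * 0.9194312561 * 0.5366879807 = 0.1755390863
Term 3 = 0 (no dividend yield, q = 0)
Theta = -0.4046949758 + (0.1755390863) + (0.0000000000) = -0.229156


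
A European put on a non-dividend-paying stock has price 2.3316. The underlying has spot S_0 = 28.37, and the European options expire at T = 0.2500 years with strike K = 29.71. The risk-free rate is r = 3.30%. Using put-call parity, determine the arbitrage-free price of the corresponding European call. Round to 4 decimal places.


Put-call parity: C - P = S_0 * exp(-qT) - K * exp(-rT).
S_0 * exp(-qT) = 28.3700 * 1.00000000 = 28.37000000
K * exp(-rT) = 29.7100 * 0.99178394 = 29.46590079
C = P + S*exp(-qT) - K*exp(-rT)
C = 2.3316 + 28.37000000 - 29.46590079 = 1.2357

Answer: Call price = 1.2357


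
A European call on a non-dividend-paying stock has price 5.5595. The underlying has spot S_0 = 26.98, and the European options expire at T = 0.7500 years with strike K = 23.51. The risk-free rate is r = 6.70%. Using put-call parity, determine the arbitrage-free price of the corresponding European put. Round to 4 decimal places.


Answer: Put price = 0.9373

Derivation:
Put-call parity: C - P = S_0 * exp(-qT) - K * exp(-rT).
S_0 * exp(-qT) = 26.9800 * 1.00000000 = 26.98000000
K * exp(-rT) = 23.5100 * 0.95099165 = 22.35781362
P = C - S*exp(-qT) + K*exp(-rT)
P = 5.5595 - 26.98000000 + 22.35781362 = 0.9373


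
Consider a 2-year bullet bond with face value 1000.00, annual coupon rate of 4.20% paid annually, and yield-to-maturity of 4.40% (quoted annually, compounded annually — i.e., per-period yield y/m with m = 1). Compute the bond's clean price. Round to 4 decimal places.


Answer: Price = 996.2493

Derivation:
Coupon per period c = face * coupon_rate / m = 42.000000
Periods per year m = 1; per-period yield y/m = 0.044000
Number of cashflows N = 2
Cashflows (t years, CF_t, discount factor 1/(1+y/m)^(m*t), PV):
  t = 1.0000: CF_t = 42.000000, DF = 0.957854, PV = 40.229885
  t = 2.0000: CF_t = 1042.000000, DF = 0.917485, PV = 956.019436
Price P = sum_t PV_t = 996.249321


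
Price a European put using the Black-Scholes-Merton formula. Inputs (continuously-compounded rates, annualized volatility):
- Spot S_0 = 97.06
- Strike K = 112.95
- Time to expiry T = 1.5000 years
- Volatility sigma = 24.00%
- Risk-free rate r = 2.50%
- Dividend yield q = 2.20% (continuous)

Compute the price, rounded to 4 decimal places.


d1 = (ln(S/K) + (r - q + 0.5*sigma^2) * T) / (sigma * sqrt(T)) = -0.35352907
d2 = d1 - sigma * sqrt(T) = -0.64746784
exp(-rT) = 0.96319442; exp(-qT) = 0.96753856
P = K * exp(-rT) * N(-d2) - S_0 * exp(-qT) * N(-d1)
N(-d1) = 0.63815408; N(-d2) = 0.74133540
P = 112.9500 * 0.96319442 * 0.74133540 - 97.0600 * 0.96753856 * 0.63815408 = 20.7234

Answer: Price = 20.7234


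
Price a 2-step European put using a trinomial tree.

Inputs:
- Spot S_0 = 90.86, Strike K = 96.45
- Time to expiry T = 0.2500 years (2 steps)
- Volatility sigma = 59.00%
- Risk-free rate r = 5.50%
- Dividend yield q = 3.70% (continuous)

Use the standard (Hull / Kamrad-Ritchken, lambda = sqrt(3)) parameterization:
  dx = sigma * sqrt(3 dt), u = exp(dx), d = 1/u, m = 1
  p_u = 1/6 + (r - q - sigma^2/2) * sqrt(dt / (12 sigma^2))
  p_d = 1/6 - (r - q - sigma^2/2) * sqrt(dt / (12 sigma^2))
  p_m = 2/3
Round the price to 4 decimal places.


dt = T/N = 0.125000; dx = sigma*sqrt(3*dt) = 0.361300
u = exp(dx) = 1.435194; d = 1/u = 0.696770
p_u = 0.139672, p_m = 0.666667, p_d = 0.193661
Discount per step: exp(-r*dt) = 0.993149
Stock lattice S(k, j) with j the centered position index:
  k=0: S(0,+0) = 90.8600
  k=1: S(1,-1) = 63.3085; S(1,+0) = 90.8600; S(1,+1) = 130.4017
  k=2: S(2,-2) = 44.1115; S(2,-1) = 63.3085; S(2,+0) = 90.8600; S(2,+1) = 130.4017; S(2,+2) = 187.1517
Terminal payoffs V(N, j) = max(K - S_T, 0):
  V(2,-2) = 52.338506; V(2,-1) = 33.141467; V(2,+0) = 5.590000; V(2,+1) = 0.000000; V(2,+2) = 0.000000
Backward induction: V(k, j) = exp(-r*dt) * [p_u * V(k+1, j+1) + p_m * V(k+1, j) + p_d * V(k+1, j-1)]
  V(1,-1) = exp(-r*dt) * [p_u*5.590000 + p_m*33.141467 + p_d*52.338506] = 32.784845
  V(1,+0) = exp(-r*dt) * [p_u*0.000000 + p_m*5.590000 + p_d*33.141467] = 10.075377
  V(1,+1) = exp(-r*dt) * [p_u*0.000000 + p_m*0.000000 + p_d*5.590000] = 1.075149
  V(0,+0) = exp(-r*dt) * [p_u*1.075149 + p_m*10.075377 + p_d*32.784845] = 13.125689

Answer: Price = V(0,0) = 13.1257


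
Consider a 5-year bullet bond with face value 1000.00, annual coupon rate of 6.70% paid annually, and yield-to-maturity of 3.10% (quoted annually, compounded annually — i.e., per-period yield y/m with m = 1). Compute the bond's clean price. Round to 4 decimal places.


Answer: Price = 1164.3998

Derivation:
Coupon per period c = face * coupon_rate / m = 67.000000
Periods per year m = 1; per-period yield y/m = 0.031000
Number of cashflows N = 5
Cashflows (t years, CF_t, discount factor 1/(1+y/m)^(m*t), PV):
  t = 1.0000: CF_t = 67.000000, DF = 0.969932, PV = 64.985451
  t = 2.0000: CF_t = 67.000000, DF = 0.940768, PV = 63.031475
  t = 3.0000: CF_t = 67.000000, DF = 0.912481, PV = 61.136251
  t = 4.0000: CF_t = 67.000000, DF = 0.885045, PV = 59.298013
  t = 5.0000: CF_t = 1067.000000, DF = 0.858434, PV = 915.948579
Price P = sum_t PV_t = 1164.399769


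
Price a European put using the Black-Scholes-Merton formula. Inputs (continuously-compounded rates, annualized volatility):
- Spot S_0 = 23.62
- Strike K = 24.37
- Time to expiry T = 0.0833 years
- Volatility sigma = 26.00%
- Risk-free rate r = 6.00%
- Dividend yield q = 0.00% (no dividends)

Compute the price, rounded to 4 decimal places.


d1 = (ln(S/K) + (r - q + 0.5*sigma^2) * T) / (sigma * sqrt(T)) = -0.31243808
d2 = d1 - sigma * sqrt(T) = -0.38747860
exp(-rT) = 0.99501447; exp(-qT) = 1.00000000
P = K * exp(-rT) * N(-d2) - S_0 * exp(-qT) * N(-d1)
N(-d1) = 0.62264619; N(-d2) = 0.65079904
P = 24.3700 * 0.99501447 * 0.65079904 - 23.6200 * 1.00000000 * 0.62264619 = 1.0740

Answer: Price = 1.0740


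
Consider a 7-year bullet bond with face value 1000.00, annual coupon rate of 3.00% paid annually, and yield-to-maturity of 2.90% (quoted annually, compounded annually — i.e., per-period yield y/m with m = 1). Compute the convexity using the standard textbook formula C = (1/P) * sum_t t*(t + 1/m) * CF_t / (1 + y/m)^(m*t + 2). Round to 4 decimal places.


Coupon per period c = face * coupon_rate / m = 30.000000
Periods per year m = 1; per-period yield y/m = 0.029000
Number of cashflows N = 7
Cashflows (t years, CF_t, discount factor 1/(1+y/m)^(m*t), PV):
  t = 1.0000: CF_t = 30.000000, DF = 0.971817, PV = 29.154519
  t = 2.0000: CF_t = 30.000000, DF = 0.944429, PV = 28.332866
  t = 3.0000: CF_t = 30.000000, DF = 0.917812, PV = 27.534369
  t = 4.0000: CF_t = 30.000000, DF = 0.891946, PV = 26.758376
  t = 5.0000: CF_t = 30.000000, DF = 0.866808, PV = 26.004253
  t = 6.0000: CF_t = 30.000000, DF = 0.842379, PV = 25.271383
  t = 7.0000: CF_t = 1030.000000, DF = 0.818639, PV = 843.198065
Price P = sum_t PV_t = 1006.253831
Convexity numerator sum_t t*(t + 1/m) * CF_t / (1+y/m)^(m*t + 2):
  t = 1.0000: term = 55.068738
  t = 2.0000: term = 160.550257
  t = 3.0000: term = 312.051035
  t = 4.0000: term = 505.427656
  t = 5.0000: term = 736.775008
  t = 6.0000: term = 1002.414978
  t = 7.0000: term = 44595.072966
Convexity = (1/P) * sum = 47367.360638 / 1006.253831 = 47.072974

Answer: Convexity = 47.0730


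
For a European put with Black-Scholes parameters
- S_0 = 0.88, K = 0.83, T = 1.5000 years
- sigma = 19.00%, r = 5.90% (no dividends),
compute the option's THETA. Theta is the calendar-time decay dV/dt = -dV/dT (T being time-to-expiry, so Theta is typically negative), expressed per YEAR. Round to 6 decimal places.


Answer: Theta = -0.006997

Derivation:
d1 = 0.7480449742; d2 = 0.5153434486
phi(d1) = 0.3015787283; exp(-qT) = 1.0000000000; exp(-rT) = 0.9153031107
Theta = -S*exp(-qT)*phi(d1)*sigma/(2*sqrt(T)) + r*K*exp(-rT)*N(-d2) - q*S*exp(-qT)*N(-d1)
N(-d1) = 0.2272165153; N(-d2) = 0.3031565212; sqrt(T) = 1.2247448714
Term 1 = -0.8800 * 1.0000000000 * 0.3015787283 * 0.1900 / (2 * 1.2247448714) = -0.0205854968
Term 2 = 0.0590 * 0.8300 * 0.9153031107 * 0.3031565212 = 0.0135882008
Term 3 = 0 (no dividend yield, q = 0)
Theta = -0.0205854968 + (0.0135882008) + (0.0000000000) = -0.006997


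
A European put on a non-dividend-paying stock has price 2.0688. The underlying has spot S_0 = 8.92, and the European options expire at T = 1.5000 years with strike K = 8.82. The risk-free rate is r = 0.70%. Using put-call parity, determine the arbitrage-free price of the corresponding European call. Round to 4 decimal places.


Put-call parity: C - P = S_0 * exp(-qT) - K * exp(-rT).
S_0 * exp(-qT) = 8.9200 * 1.00000000 = 8.92000000
K * exp(-rT) = 8.8200 * 0.98955493 = 8.72787451
C = P + S*exp(-qT) - K*exp(-rT)
C = 2.0688 + 8.92000000 - 8.72787451 = 2.2609

Answer: Call price = 2.2609


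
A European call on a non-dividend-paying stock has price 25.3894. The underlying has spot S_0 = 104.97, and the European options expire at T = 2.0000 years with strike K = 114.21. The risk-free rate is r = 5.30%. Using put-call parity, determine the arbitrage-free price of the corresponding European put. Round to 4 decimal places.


Answer: Put price = 23.1427

Derivation:
Put-call parity: C - P = S_0 * exp(-qT) - K * exp(-rT).
S_0 * exp(-qT) = 104.9700 * 1.00000000 = 104.97000000
K * exp(-rT) = 114.2100 * 0.89942465 = 102.72328906
P = C - S*exp(-qT) + K*exp(-rT)
P = 25.3894 - 104.97000000 + 102.72328906 = 23.1427


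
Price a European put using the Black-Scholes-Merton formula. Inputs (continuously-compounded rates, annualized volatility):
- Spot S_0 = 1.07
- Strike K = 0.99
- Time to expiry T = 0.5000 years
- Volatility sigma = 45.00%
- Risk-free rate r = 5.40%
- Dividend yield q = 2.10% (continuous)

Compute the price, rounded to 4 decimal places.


d1 = (ln(S/K) + (r - q + 0.5*sigma^2) * T) / (sigma * sqrt(T)) = 0.45516930
d2 = d1 - sigma * sqrt(T) = 0.13697125
exp(-rT) = 0.97336124; exp(-qT) = 0.98955493
P = K * exp(-rT) * N(-d2) - S_0 * exp(-qT) * N(-d1)
N(-d1) = 0.32449372; N(-d2) = 0.44552676
P = 0.9900 * 0.97336124 * 0.44552676 - 1.0700 * 0.98955493 * 0.32449372 = 0.0857

Answer: Price = 0.0857


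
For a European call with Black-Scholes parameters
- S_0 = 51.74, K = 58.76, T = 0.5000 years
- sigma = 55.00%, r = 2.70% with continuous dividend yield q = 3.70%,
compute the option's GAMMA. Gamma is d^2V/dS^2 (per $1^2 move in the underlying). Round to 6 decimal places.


Answer: Gamma = 0.019258

Derivation:
d1 = -0.1455487374; d2 = -0.5344574670
phi(d1) = 0.3947388979; exp(-qT) = 0.9816700746; exp(-rT) = 0.9865907163
Gamma = exp(-qT) * phi(d1) / (S * sigma * sqrt(T)) = 0.9816700746 * 0.3947388979 / (51.7400 * 0.5500 * 0.7071067812) = 0.019258


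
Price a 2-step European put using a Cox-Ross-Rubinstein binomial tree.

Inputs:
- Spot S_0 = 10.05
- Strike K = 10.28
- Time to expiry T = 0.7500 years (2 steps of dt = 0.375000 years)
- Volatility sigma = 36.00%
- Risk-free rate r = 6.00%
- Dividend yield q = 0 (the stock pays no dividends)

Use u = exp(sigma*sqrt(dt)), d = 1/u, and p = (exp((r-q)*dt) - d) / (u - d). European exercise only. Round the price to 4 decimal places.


dt = T/N = 0.375000
u = exp(sigma*sqrt(dt)) = 1.246643; d = 1/u = 0.802154
p = (exp((r-q)*dt) - d) / (u - d) = 0.496302
Discount per step: exp(-r*dt) = 0.977751
Stock lattice S(k, i) with i counting down-moves:
  k=0: S(0,0) = 10.0500
  k=1: S(1,0) = 12.5288; S(1,1) = 8.0617
  k=2: S(2,0) = 15.6189; S(2,1) = 10.0500; S(2,2) = 6.4667
Terminal payoffs V(N, i) = max(K - S_T, 0):
  V(2,0) = 0.000000; V(2,1) = 0.230000; V(2,2) = 3.813309
Backward induction: V(k, i) = exp(-r*dt) * [p * V(k+1, i) + (1-p) * V(k+1, i+1)].
  V(1,0) = exp(-r*dt) * [p*0.000000 + (1-p)*0.230000] = 0.113273
  V(1,1) = exp(-r*dt) * [p*0.230000 + (1-p)*3.813309] = 1.989630
  V(0,0) = exp(-r*dt) * [p*0.113273 + (1-p)*1.989630] = 1.034842

Answer: Price = V(0,0) = 1.0348


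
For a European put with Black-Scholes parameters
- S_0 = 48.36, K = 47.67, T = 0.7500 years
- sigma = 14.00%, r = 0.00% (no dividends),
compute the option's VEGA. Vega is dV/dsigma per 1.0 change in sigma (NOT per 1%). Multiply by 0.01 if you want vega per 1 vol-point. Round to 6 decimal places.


Answer: Vega = 16.442117

Derivation:
d1 = 0.1791497804; d2 = 0.0579062239
phi(d1) = 0.3925914187; exp(-qT) = 1.0000000000; exp(-rT) = 1.0000000000
Vega = S * exp(-qT) * phi(d1) * sqrt(T) = 48.3600 * 1.0000000000 * 0.3925914187 * 0.8660254038 = 16.442117


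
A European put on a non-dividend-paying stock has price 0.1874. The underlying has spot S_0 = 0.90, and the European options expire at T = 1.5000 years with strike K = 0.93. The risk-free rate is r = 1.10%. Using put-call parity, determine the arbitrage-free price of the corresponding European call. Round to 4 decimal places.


Answer: Call price = 0.1726

Derivation:
Put-call parity: C - P = S_0 * exp(-qT) - K * exp(-rT).
S_0 * exp(-qT) = 0.9000 * 1.00000000 = 0.90000000
K * exp(-rT) = 0.9300 * 0.98363538 = 0.91478090
C = P + S*exp(-qT) - K*exp(-rT)
C = 0.1874 + 0.90000000 - 0.91478090 = 0.1726


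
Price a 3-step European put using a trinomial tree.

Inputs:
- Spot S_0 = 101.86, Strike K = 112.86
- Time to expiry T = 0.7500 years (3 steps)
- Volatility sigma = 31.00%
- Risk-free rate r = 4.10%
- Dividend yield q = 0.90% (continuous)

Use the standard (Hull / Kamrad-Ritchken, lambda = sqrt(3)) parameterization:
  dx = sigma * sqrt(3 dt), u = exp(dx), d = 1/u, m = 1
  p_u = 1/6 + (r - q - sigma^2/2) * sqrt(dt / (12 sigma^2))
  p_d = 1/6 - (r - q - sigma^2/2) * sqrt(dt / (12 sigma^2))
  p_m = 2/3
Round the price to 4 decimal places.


dt = T/N = 0.250000; dx = sigma*sqrt(3*dt) = 0.268468
u = exp(dx) = 1.307959; d = 1/u = 0.764550
p_u = 0.159194, p_m = 0.666667, p_d = 0.174140
Discount per step: exp(-r*dt) = 0.989802
Stock lattice S(k, j) with j the centered position index:
  k=0: S(0,+0) = 101.8600
  k=1: S(1,-1) = 77.8771; S(1,+0) = 101.8600; S(1,+1) = 133.2287
  k=2: S(2,-2) = 59.5409; S(2,-1) = 77.8771; S(2,+0) = 101.8600; S(2,+1) = 133.2287; S(2,+2) = 174.2577
  k=3: S(3,-3) = 45.5220; S(3,-2) = 59.5409; S(3,-1) = 77.8771; S(3,+0) = 101.8600; S(3,+1) = 133.2287; S(3,+2) = 174.2577; S(3,+3) = 227.9219
Terminal payoffs V(N, j) = max(K - S_T, 0):
  V(3,-3) = 67.338001; V(3,-2) = 53.319094; V(3,-1) = 34.982939; V(3,+0) = 11.000000; V(3,+1) = 0.000000; V(3,+2) = 0.000000; V(3,+3) = 0.000000
Backward induction: V(k, j) = exp(-r*dt) * [p_u * V(k+1, j+1) + p_m * V(k+1, j) + p_d * V(k+1, j-1)]
  V(2,-2) = exp(-r*dt) * [p_u*34.982939 + p_m*53.319094 + p_d*67.338001] = 52.302483
  V(2,-1) = exp(-r*dt) * [p_u*11.000000 + p_m*34.982939 + p_d*53.319094] = 34.007686
  V(2,+0) = exp(-r*dt) * [p_u*0.000000 + p_m*11.000000 + p_d*34.982939] = 13.288343
  V(2,+1) = exp(-r*dt) * [p_u*0.000000 + p_m*0.000000 + p_d*11.000000] = 1.896002
  V(2,+2) = exp(-r*dt) * [p_u*0.000000 + p_m*0.000000 + p_d*0.000000] = 0.000000
  V(1,-1) = exp(-r*dt) * [p_u*13.288343 + p_m*34.007686 + p_d*52.302483] = 33.549495
  V(1,+0) = exp(-r*dt) * [p_u*1.896002 + p_m*13.288343 + p_d*34.007686] = 14.929004
  V(1,+1) = exp(-r*dt) * [p_u*0.000000 + p_m*1.896002 + p_d*13.288343] = 3.541541
  V(0,+0) = exp(-r*dt) * [p_u*3.541541 + p_m*14.929004 + p_d*33.549495] = 16.191936

Answer: Price = V(0,0) = 16.1919


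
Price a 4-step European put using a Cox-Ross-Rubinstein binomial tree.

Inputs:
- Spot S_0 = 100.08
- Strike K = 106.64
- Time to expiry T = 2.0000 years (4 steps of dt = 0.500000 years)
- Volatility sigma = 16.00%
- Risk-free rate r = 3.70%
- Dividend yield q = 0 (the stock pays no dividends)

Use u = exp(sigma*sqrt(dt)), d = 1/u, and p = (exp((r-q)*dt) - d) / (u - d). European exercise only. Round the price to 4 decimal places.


dt = T/N = 0.500000
u = exp(sigma*sqrt(dt)) = 1.119785; d = 1/u = 0.893028
p = (exp((r-q)*dt) - d) / (u - d) = 0.554090
Discount per step: exp(-r*dt) = 0.981670
Stock lattice S(k, i) with i counting down-moves:
  k=0: S(0,0) = 100.0800
  k=1: S(1,0) = 112.0681; S(1,1) = 89.3743
  k=2: S(2,0) = 125.4923; S(2,1) = 100.0800; S(2,2) = 79.8137
  k=3: S(3,0) = 140.5244; S(3,1) = 112.0681; S(3,2) = 89.3743; S(3,3) = 71.2759
  k=4: S(4,0) = 157.3572; S(4,1) = 125.4923; S(4,2) = 100.0800; S(4,3) = 79.8137; S(4,4) = 63.6514
Terminal payoffs V(N, i) = max(K - S_T, 0):
  V(4,0) = 0.000000; V(4,1) = 0.000000; V(4,2) = 6.560000; V(4,3) = 26.826258; V(4,4) = 42.988587
Backward induction: V(k, i) = exp(-r*dt) * [p * V(k+1, i) + (1-p) * V(k+1, i+1)].
  V(3,0) = exp(-r*dt) * [p*0.000000 + (1-p)*0.000000] = 0.000000
  V(3,1) = exp(-r*dt) * [p*0.000000 + (1-p)*6.560000] = 2.871550
  V(3,2) = exp(-r*dt) * [p*6.560000 + (1-p)*26.826258] = 15.311031
  V(3,3) = exp(-r*dt) * [p*26.826258 + (1-p)*42.988587] = 33.409372
  V(2,0) = exp(-r*dt) * [p*0.000000 + (1-p)*2.871550] = 1.256981
  V(2,1) = exp(-r*dt) * [p*2.871550 + (1-p)*15.311031] = 8.264127
  V(2,2) = exp(-r*dt) * [p*15.311031 + (1-p)*33.409372] = 22.952681
  V(1,0) = exp(-r*dt) * [p*1.256981 + (1-p)*8.264127] = 4.301222
  V(1,1) = exp(-r*dt) * [p*8.264127 + (1-p)*22.952681] = 14.542358
  V(0,0) = exp(-r*dt) * [p*4.301222 + (1-p)*14.542358] = 8.705298

Answer: Price = V(0,0) = 8.7053


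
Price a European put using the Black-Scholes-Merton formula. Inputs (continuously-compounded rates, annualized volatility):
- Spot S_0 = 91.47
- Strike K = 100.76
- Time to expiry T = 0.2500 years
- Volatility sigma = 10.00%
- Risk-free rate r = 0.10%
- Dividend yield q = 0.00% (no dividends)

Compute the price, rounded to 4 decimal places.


Answer: Price = 9.3139

Derivation:
d1 = (ln(S/K) + (r - q + 0.5*sigma^2) * T) / (sigma * sqrt(T)) = -1.90460804
d2 = d1 - sigma * sqrt(T) = -1.95460804
exp(-rT) = 0.99975003; exp(-qT) = 1.00000000
P = K * exp(-rT) * N(-d2) - S_0 * exp(-qT) * N(-d1)
N(-d1) = 0.97158448; N(-d2) = 0.97468532
P = 100.7600 * 0.99975003 * 0.97468532 - 91.4700 * 1.00000000 * 0.97158448 = 9.3139


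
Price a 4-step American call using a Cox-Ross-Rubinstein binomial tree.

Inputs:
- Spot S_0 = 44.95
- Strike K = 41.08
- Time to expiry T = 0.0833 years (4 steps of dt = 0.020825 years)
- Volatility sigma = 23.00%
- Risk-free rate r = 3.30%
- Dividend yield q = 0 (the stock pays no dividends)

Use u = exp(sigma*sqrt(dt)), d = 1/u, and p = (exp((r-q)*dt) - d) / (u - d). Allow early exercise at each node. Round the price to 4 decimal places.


Answer: Price = V(0,0) = 4.0881

Derivation:
dt = T/N = 0.020825
u = exp(sigma*sqrt(dt)) = 1.033748; d = 1/u = 0.967354
p = (exp((r-q)*dt) - d) / (u - d) = 0.502057
Discount per step: exp(-r*dt) = 0.999313
Stock lattice S(k, i) with i counting down-moves:
  k=0: S(0,0) = 44.9500
  k=1: S(1,0) = 46.4670; S(1,1) = 43.4826
  k=2: S(2,0) = 48.0351; S(2,1) = 44.9500; S(2,2) = 42.0630
  k=3: S(3,0) = 49.6562; S(3,1) = 46.4670; S(3,2) = 43.4826; S(3,3) = 40.6898
  k=4: S(4,0) = 51.3320; S(4,1) = 48.0351; S(4,2) = 44.9500; S(4,3) = 42.0630; S(4,4) = 39.3614
Terminal payoffs V(N, i) = max(S_T - K, 0):
  V(4,0) = 10.252022; V(4,1) = 6.955137; V(4,2) = 3.870000; V(4,3) = 0.983011; V(4,4) = 0.000000
Backward induction: V(k, i) = exp(-r*dt) * [p * V(k+1, i) + (1-p) * V(k+1, i+1)]; then take max(V_cont, immediate exercise) for American.
  V(3,0) = exp(-r*dt) * [p*10.252022 + (1-p)*6.955137] = 8.604447; exercise = 8.576225; V(3,0) = max -> 8.604447
  V(3,1) = exp(-r*dt) * [p*6.955137 + (1-p)*3.870000] = 5.415193; exercise = 5.386971; V(3,1) = max -> 5.415193
  V(3,2) = exp(-r*dt) * [p*3.870000 + (1-p)*0.983011] = 2.430774; exercise = 2.402552; V(3,2) = max -> 2.430774
  V(3,3) = exp(-r*dt) * [p*0.983011 + (1-p)*0.000000] = 0.493189; exercise = 0.000000; V(3,3) = max -> 0.493189
  V(2,0) = exp(-r*dt) * [p*8.604447 + (1-p)*5.415193] = 7.011561; exercise = 6.955137; V(2,0) = max -> 7.011561
  V(2,1) = exp(-r*dt) * [p*5.415193 + (1-p)*2.430774] = 3.926424; exercise = 3.870000; V(2,1) = max -> 3.926424
  V(2,2) = exp(-r*dt) * [p*2.430774 + (1-p)*0.493189] = 1.464960; exercise = 0.983011; V(2,2) = max -> 1.464960
  V(1,0) = exp(-r*dt) * [p*7.011561 + (1-p)*3.926424] = 5.471577; exercise = 5.386971; V(1,0) = max -> 5.471577
  V(1,1) = exp(-r*dt) * [p*3.926424 + (1-p)*1.464960] = 2.698900; exercise = 2.402552; V(1,1) = max -> 2.698900
  V(0,0) = exp(-r*dt) * [p*5.471577 + (1-p)*2.698900] = 4.088133; exercise = 3.870000; V(0,0) = max -> 4.088133


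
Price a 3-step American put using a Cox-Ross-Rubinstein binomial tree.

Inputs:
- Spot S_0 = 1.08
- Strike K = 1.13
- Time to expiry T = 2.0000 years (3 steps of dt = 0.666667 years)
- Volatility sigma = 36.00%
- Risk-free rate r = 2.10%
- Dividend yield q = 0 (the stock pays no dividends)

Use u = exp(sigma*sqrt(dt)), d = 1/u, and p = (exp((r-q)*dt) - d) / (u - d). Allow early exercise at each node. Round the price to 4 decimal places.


dt = T/N = 0.666667
u = exp(sigma*sqrt(dt)) = 1.341702; d = 1/u = 0.745322
p = (exp((r-q)*dt) - d) / (u - d) = 0.450680
Discount per step: exp(-r*dt) = 0.986098
Stock lattice S(k, i) with i counting down-moves:
  k=0: S(0,0) = 1.0800
  k=1: S(1,0) = 1.4490; S(1,1) = 0.8049
  k=2: S(2,0) = 1.9442; S(2,1) = 1.0800; S(2,2) = 0.5999
  k=3: S(3,0) = 2.6085; S(3,1) = 1.4490; S(3,2) = 0.8049; S(3,3) = 0.4472
Terminal payoffs V(N, i) = max(K - S_T, 0):
  V(3,0) = 0.000000; V(3,1) = 0.000000; V(3,2) = 0.325052; V(3,3) = 0.682847
Backward induction: V(k, i) = exp(-r*dt) * [p * V(k+1, i) + (1-p) * V(k+1, i+1)]; then take max(V_cont, immediate exercise) for American.
  V(2,0) = exp(-r*dt) * [p*0.000000 + (1-p)*0.000000] = 0.000000; exercise = 0.000000; V(2,0) = max -> 0.000000
  V(2,1) = exp(-r*dt) * [p*0.000000 + (1-p)*0.325052] = 0.176075; exercise = 0.050000; V(2,1) = max -> 0.176075
  V(2,2) = exp(-r*dt) * [p*0.325052 + (1-p)*0.682847] = 0.514345; exercise = 0.530055; V(2,2) = max -> 0.530055
  V(1,0) = exp(-r*dt) * [p*0.000000 + (1-p)*0.176075] = 0.095377; exercise = 0.000000; V(1,0) = max -> 0.095377
  V(1,1) = exp(-r*dt) * [p*0.176075 + (1-p)*0.530055] = 0.365372; exercise = 0.325052; V(1,1) = max -> 0.365372
  V(0,0) = exp(-r*dt) * [p*0.095377 + (1-p)*0.365372] = 0.240303; exercise = 0.050000; V(0,0) = max -> 0.240303

Answer: Price = V(0,0) = 0.2403


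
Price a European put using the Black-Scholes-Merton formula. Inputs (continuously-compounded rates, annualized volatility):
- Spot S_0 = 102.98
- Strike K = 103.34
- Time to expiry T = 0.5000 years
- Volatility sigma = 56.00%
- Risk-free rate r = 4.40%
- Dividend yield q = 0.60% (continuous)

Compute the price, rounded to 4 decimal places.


d1 = (ln(S/K) + (r - q + 0.5*sigma^2) * T) / (sigma * sqrt(T)) = 0.23715925
d2 = d1 - sigma * sqrt(T) = -0.15882055
exp(-rT) = 0.97824024; exp(-qT) = 0.99700450
P = K * exp(-rT) * N(-d2) - S_0 * exp(-qT) * N(-d1)
N(-d1) = 0.40626662; N(-d2) = 0.56309487
P = 103.3400 * 0.97824024 * 0.56309487 - 102.9800 * 0.99700450 * 0.40626662 = 15.2120

Answer: Price = 15.2120


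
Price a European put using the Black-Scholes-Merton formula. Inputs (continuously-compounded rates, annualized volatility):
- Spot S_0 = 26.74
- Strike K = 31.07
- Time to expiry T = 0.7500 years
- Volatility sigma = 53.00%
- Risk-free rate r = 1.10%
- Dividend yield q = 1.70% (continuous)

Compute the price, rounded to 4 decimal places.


d1 = (ln(S/K) + (r - q + 0.5*sigma^2) * T) / (sigma * sqrt(T)) = -0.10728835
d2 = d1 - sigma * sqrt(T) = -0.56628181
exp(-rT) = 0.99178394; exp(-qT) = 0.98733094
P = K * exp(-rT) * N(-d2) - S_0 * exp(-qT) * N(-d1)
N(-d1) = 0.54271989; N(-d2) = 0.71439889
P = 31.0700 * 0.99178394 * 0.71439889 - 26.7400 * 0.98733094 * 0.54271989 = 7.6855

Answer: Price = 7.6855


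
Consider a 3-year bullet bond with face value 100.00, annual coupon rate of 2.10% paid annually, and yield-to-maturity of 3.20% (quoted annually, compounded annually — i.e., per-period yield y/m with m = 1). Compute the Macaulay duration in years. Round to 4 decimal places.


Answer: Macaulay duration = 2.9377 years

Derivation:
Coupon per period c = face * coupon_rate / m = 2.100000
Periods per year m = 1; per-period yield y/m = 0.032000
Number of cashflows N = 3
Cashflows (t years, CF_t, discount factor 1/(1+y/m)^(m*t), PV):
  t = 1.0000: CF_t = 2.100000, DF = 0.968992, PV = 2.034884
  t = 2.0000: CF_t = 2.100000, DF = 0.938946, PV = 1.971787
  t = 3.0000: CF_t = 102.100000, DF = 0.909831, PV = 92.893783
Price P = sum_t PV_t = 96.900453
Macaulay numerator sum_t t * PV_t:
  t * PV_t at t = 1.0000: 2.034884
  t * PV_t at t = 2.0000: 3.943573
  t * PV_t at t = 3.0000: 278.681350
Macaulay duration D = (sum_t t * PV_t) / P = 284.659806 / 96.900453 = 2.937652


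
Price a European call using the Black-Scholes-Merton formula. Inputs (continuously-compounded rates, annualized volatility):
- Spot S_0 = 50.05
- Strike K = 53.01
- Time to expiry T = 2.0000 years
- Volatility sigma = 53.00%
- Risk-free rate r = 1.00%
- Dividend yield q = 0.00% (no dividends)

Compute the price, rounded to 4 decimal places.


d1 = (ln(S/K) + (r - q + 0.5*sigma^2) * T) / (sigma * sqrt(T)) = 0.32479140
d2 = d1 - sigma * sqrt(T) = -0.42474179
exp(-rT) = 0.98019867; exp(-qT) = 1.00000000
C = S_0 * exp(-qT) * N(d1) - K * exp(-rT) * N(d2)
N(d1) = 0.62733052; N(d2) = 0.33551246
C = 50.0500 * 1.00000000 * 0.62733052 - 53.0100 * 0.98019867 * 0.33551246 = 13.9646

Answer: Price = 13.9646


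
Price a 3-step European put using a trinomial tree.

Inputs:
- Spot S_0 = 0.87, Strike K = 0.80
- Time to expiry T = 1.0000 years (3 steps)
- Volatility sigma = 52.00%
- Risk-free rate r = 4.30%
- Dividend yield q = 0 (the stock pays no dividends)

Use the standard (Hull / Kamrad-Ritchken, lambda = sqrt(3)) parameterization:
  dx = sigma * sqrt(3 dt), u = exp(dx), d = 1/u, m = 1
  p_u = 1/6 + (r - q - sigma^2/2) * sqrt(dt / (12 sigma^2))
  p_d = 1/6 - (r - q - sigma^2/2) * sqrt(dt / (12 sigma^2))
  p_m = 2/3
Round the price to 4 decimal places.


dt = T/N = 0.333333; dx = sigma*sqrt(3*dt) = 0.520000
u = exp(dx) = 1.682028; d = 1/u = 0.594521
p_u = 0.137115, p_m = 0.666667, p_d = 0.196218
Discount per step: exp(-r*dt) = 0.985769
Stock lattice S(k, j) with j the centered position index:
  k=0: S(0,+0) = 0.8700
  k=1: S(1,-1) = 0.5172; S(1,+0) = 0.8700; S(1,+1) = 1.4634
  k=2: S(2,-2) = 0.3075; S(2,-1) = 0.5172; S(2,+0) = 0.8700; S(2,+1) = 1.4634; S(2,+2) = 2.4614
  k=3: S(3,-3) = 0.1828; S(3,-2) = 0.3075; S(3,-1) = 0.5172; S(3,+0) = 0.8700; S(3,+1) = 1.4634; S(3,+2) = 2.4614; S(3,+3) = 4.1402
Terminal payoffs V(N, j) = max(K - S_T, 0):
  V(3,-3) = 0.617182; V(3,-2) = 0.492494; V(3,-1) = 0.282767; V(3,+0) = 0.000000; V(3,+1) = 0.000000; V(3,+2) = 0.000000; V(3,+3) = 0.000000
Backward induction: V(k, j) = exp(-r*dt) * [p_u * V(k+1, j+1) + p_m * V(k+1, j) + p_d * V(k+1, j-1)]
  V(2,-2) = exp(-r*dt) * [p_u*0.282767 + p_m*0.492494 + p_d*0.617182] = 0.481256
  V(2,-1) = exp(-r*dt) * [p_u*0.000000 + p_m*0.282767 + p_d*0.492494] = 0.281090
  V(2,+0) = exp(-r*dt) * [p_u*0.000000 + p_m*0.000000 + p_d*0.282767] = 0.054694
  V(2,+1) = exp(-r*dt) * [p_u*0.000000 + p_m*0.000000 + p_d*0.000000] = 0.000000
  V(2,+2) = exp(-r*dt) * [p_u*0.000000 + p_m*0.000000 + p_d*0.000000] = 0.000000
  V(1,-1) = exp(-r*dt) * [p_u*0.054694 + p_m*0.281090 + p_d*0.481256] = 0.285206
  V(1,+0) = exp(-r*dt) * [p_u*0.000000 + p_m*0.054694 + p_d*0.281090] = 0.090314
  V(1,+1) = exp(-r*dt) * [p_u*0.000000 + p_m*0.000000 + p_d*0.054694] = 0.010579
  V(0,+0) = exp(-r*dt) * [p_u*0.010579 + p_m*0.090314 + p_d*0.285206] = 0.115949

Answer: Price = V(0,0) = 0.1159


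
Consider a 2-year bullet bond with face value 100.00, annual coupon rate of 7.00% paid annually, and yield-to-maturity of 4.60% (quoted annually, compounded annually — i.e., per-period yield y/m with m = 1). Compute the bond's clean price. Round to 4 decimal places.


Answer: Price = 104.4880

Derivation:
Coupon per period c = face * coupon_rate / m = 7.000000
Periods per year m = 1; per-period yield y/m = 0.046000
Number of cashflows N = 2
Cashflows (t years, CF_t, discount factor 1/(1+y/m)^(m*t), PV):
  t = 1.0000: CF_t = 7.000000, DF = 0.956023, PV = 6.692161
  t = 2.0000: CF_t = 107.000000, DF = 0.913980, PV = 97.795846
Price P = sum_t PV_t = 104.488007


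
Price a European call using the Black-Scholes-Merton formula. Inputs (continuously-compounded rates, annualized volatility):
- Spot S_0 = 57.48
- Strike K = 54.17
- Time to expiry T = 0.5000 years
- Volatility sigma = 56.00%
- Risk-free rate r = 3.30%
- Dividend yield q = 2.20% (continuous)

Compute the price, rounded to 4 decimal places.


Answer: Price = 10.5404

Derivation:
d1 = (ln(S/K) + (r - q + 0.5*sigma^2) * T) / (sigma * sqrt(T)) = 0.36165939
d2 = d1 - sigma * sqrt(T) = -0.03432041
exp(-rT) = 0.98363538; exp(-qT) = 0.98906028
C = S_0 * exp(-qT) * N(d1) - K * exp(-rT) * N(d2)
N(d1) = 0.64119671; N(d2) = 0.48631083
C = 57.4800 * 0.98906028 * 0.64119671 - 54.1700 * 0.98363538 * 0.48631083 = 10.5404


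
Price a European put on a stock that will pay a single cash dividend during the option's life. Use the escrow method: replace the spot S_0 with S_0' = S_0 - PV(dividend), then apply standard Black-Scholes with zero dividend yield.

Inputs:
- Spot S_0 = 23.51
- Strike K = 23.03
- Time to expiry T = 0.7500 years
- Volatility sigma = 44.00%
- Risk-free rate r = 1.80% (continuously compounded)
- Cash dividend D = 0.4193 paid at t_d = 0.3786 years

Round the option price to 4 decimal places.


PV(D) = D * exp(-r * t_d) = 0.4193 * 0.99320837 = 0.41645227
S_0' = S_0 - PV(D) = 23.5100 - 0.41645227 = 23.09354773
d1 = (ln(S_0'/K) + (r + sigma^2/2)*T) / (sigma*sqrt(T)) = 0.23318533
d2 = d1 - sigma*sqrt(T) = -0.14786584
exp(-rT) = 0.98659072
N(-d1) = 0.40780875; N(-d2) = 0.55877568
P = K * exp(-rT) * N(-d2) - S_0' * N(-d1) = 23.0300 * 0.98659072 * 0.55877568 - 23.09354773 * 0.40780875 = 3.2783

Answer: Price = 3.2783


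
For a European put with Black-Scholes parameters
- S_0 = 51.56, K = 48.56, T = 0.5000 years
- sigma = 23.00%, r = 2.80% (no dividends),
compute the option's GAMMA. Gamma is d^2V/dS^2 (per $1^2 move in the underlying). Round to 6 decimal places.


d1 = 0.5359932815; d2 = 0.3733587218
phi(d1) = 0.3455620932; exp(-qT) = 1.0000000000; exp(-rT) = 0.9860975443
Gamma = exp(-qT) * phi(d1) / (S * sigma * sqrt(T)) = 1.0000000000 * 0.3455620932 / (51.5600 * 0.2300 * 0.7071067812) = 0.041210

Answer: Gamma = 0.041210


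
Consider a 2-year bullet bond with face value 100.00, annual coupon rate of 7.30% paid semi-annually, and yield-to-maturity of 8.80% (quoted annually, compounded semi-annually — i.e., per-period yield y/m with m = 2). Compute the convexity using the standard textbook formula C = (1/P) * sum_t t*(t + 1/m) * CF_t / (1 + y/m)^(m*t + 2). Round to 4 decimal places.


Answer: Convexity = 4.2681

Derivation:
Coupon per period c = face * coupon_rate / m = 3.650000
Periods per year m = 2; per-period yield y/m = 0.044000
Number of cashflows N = 4
Cashflows (t years, CF_t, discount factor 1/(1+y/m)^(m*t), PV):
  t = 0.5000: CF_t = 3.650000, DF = 0.957854, PV = 3.496169
  t = 1.0000: CF_t = 3.650000, DF = 0.917485, PV = 3.348820
  t = 1.5000: CF_t = 3.650000, DF = 0.878817, PV = 3.207682
  t = 2.0000: CF_t = 103.650000, DF = 0.841779, PV = 87.250377
Price P = sum_t PV_t = 97.303048
Convexity numerator sum_t t*(t + 1/m) * CF_t / (1+y/m)^(m*t + 2):
  t = 0.5000: term = 1.603841
  t = 1.0000: term = 4.608739
  t = 1.5000: term = 8.829002
  t = 2.0000: term = 400.254588
Convexity = (1/P) * sum = 415.296171 / 97.303048 = 4.268069


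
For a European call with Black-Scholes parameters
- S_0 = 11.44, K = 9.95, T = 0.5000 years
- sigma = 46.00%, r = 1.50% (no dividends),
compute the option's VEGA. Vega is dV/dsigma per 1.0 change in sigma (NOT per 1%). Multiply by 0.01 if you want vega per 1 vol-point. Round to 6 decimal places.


Answer: Vega = 2.671593

Derivation:
d1 = 0.6147015591; d2 = 0.2894324397
phi(d1) = 0.3302624834; exp(-qT) = 1.0000000000; exp(-rT) = 0.9925280548
Vega = S * exp(-qT) * phi(d1) * sqrt(T) = 11.4400 * 1.0000000000 * 0.3302624834 * 0.7071067812 = 2.671593


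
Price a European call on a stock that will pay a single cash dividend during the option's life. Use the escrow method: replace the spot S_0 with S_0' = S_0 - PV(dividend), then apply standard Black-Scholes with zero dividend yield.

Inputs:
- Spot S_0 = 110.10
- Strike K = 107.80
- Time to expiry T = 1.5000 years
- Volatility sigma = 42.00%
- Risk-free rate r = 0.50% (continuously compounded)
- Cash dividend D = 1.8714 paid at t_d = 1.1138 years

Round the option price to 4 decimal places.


PV(D) = D * exp(-r * t_d) = 1.8714 * 0.99444648 = 1.86100714
S_0' = S_0 - PV(D) = 110.1000 - 1.86100714 = 108.23899286
d1 = (ln(S_0'/K) + (r + sigma^2/2)*T) / (sigma*sqrt(T)) = 0.27967734
d2 = d1 - sigma*sqrt(T) = -0.23471551
exp(-rT) = 0.99252805
N(d1) = 0.61013747; N(d2) = 0.40721477
C = S_0' * N(d1) - K * exp(-rT) * N(d2) = 108.23899286 * 0.61013747 - 107.8000 * 0.99252805 * 0.40721477 = 22.4709

Answer: Price = 22.4709


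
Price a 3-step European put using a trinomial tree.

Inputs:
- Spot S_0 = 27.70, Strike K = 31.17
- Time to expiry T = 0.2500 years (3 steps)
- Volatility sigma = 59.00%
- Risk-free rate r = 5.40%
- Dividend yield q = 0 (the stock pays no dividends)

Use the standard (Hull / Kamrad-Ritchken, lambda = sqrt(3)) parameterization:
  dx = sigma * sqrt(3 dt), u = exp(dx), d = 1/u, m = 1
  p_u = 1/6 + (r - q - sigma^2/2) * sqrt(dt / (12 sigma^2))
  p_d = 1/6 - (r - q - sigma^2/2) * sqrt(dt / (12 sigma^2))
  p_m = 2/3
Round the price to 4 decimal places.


Answer: Price = V(0,0) = 5.2686

Derivation:
dt = T/N = 0.083333; dx = sigma*sqrt(3*dt) = 0.295000
u = exp(dx) = 1.343126; d = 1/u = 0.744532
p_u = 0.149710, p_m = 0.666667, p_d = 0.183623
Discount per step: exp(-r*dt) = 0.995510
Stock lattice S(k, j) with j the centered position index:
  k=0: S(0,+0) = 27.7000
  k=1: S(1,-1) = 20.6235; S(1,+0) = 27.7000; S(1,+1) = 37.2046
  k=2: S(2,-2) = 15.3549; S(2,-1) = 20.6235; S(2,+0) = 27.7000; S(2,+1) = 37.2046; S(2,+2) = 49.9705
  k=3: S(3,-3) = 11.4322; S(3,-2) = 15.3549; S(3,-1) = 20.6235; S(3,+0) = 27.7000; S(3,+1) = 37.2046; S(3,+2) = 49.9705; S(3,+3) = 67.1167
Terminal payoffs V(N, j) = max(K - S_T, 0):
  V(3,-3) = 19.737817; V(3,-2) = 15.815134; V(3,-1) = 10.546475; V(3,+0) = 3.470000; V(3,+1) = 0.000000; V(3,+2) = 0.000000; V(3,+3) = 0.000000
Backward induction: V(k, j) = exp(-r*dt) * [p_u * V(k+1, j+1) + p_m * V(k+1, j) + p_d * V(k+1, j-1)]
  V(2,-2) = exp(-r*dt) * [p_u*10.546475 + p_m*15.815134 + p_d*19.737817] = 15.675955
  V(2,-1) = exp(-r*dt) * [p_u*3.470000 + p_m*10.546475 + p_d*15.815134] = 10.407560
  V(2,+0) = exp(-r*dt) * [p_u*0.000000 + p_m*3.470000 + p_d*10.546475] = 4.230826
  V(2,+1) = exp(-r*dt) * [p_u*0.000000 + p_m*0.000000 + p_d*3.470000] = 0.634311
  V(2,+2) = exp(-r*dt) * [p_u*0.000000 + p_m*0.000000 + p_d*0.000000] = 0.000000
  V(1,-1) = exp(-r*dt) * [p_u*4.230826 + p_m*10.407560 + p_d*15.675955] = 10.403315
  V(1,+0) = exp(-r*dt) * [p_u*0.634311 + p_m*4.230826 + p_d*10.407560] = 4.804909
  V(1,+1) = exp(-r*dt) * [p_u*0.000000 + p_m*0.634311 + p_d*4.230826] = 1.194363
  V(0,+0) = exp(-r*dt) * [p_u*1.194363 + p_m*4.804909 + p_d*10.403315] = 5.268606


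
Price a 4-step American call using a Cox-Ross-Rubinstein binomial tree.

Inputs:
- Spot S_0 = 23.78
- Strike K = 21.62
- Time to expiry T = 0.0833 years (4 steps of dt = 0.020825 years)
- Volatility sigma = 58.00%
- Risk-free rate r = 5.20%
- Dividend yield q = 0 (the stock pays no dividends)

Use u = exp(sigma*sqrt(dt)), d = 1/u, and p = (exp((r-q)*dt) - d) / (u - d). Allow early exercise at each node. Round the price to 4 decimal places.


dt = T/N = 0.020825
u = exp(sigma*sqrt(dt)) = 1.087302; d = 1/u = 0.919708
p = (exp((r-q)*dt) - d) / (u - d) = 0.485552
Discount per step: exp(-r*dt) = 0.998918
Stock lattice S(k, i) with i counting down-moves:
  k=0: S(0,0) = 23.7800
  k=1: S(1,0) = 25.8560; S(1,1) = 21.8707
  k=2: S(2,0) = 28.1133; S(2,1) = 23.7800; S(2,2) = 20.1146
  k=3: S(3,0) = 30.5676; S(3,1) = 25.8560; S(3,2) = 21.8707; S(3,3) = 18.4996
  k=4: S(4,0) = 33.2362; S(4,1) = 28.1133; S(4,2) = 23.7800; S(4,3) = 20.1146; S(4,4) = 17.0142
Terminal payoffs V(N, i) = max(S_T - K, 0):
  V(4,0) = 11.616247; V(4,1) = 6.493306; V(4,2) = 2.160000; V(4,3) = 0.000000; V(4,4) = 0.000000
Backward induction: V(k, i) = exp(-r*dt) * [p * V(k+1, i) + (1-p) * V(k+1, i+1)]; then take max(V_cont, immediate exercise) for American.
  V(3,0) = exp(-r*dt) * [p*11.616247 + (1-p)*6.493306] = 8.971042; exercise = 8.947643; V(3,0) = max -> 8.971042
  V(3,1) = exp(-r*dt) * [p*6.493306 + (1-p)*2.160000] = 4.259432; exercise = 4.236032; V(3,1) = max -> 4.259432
  V(3,2) = exp(-r*dt) * [p*2.160000 + (1-p)*0.000000] = 1.047658; exercise = 0.250656; V(3,2) = max -> 1.047658
  V(3,3) = exp(-r*dt) * [p*0.000000 + (1-p)*0.000000] = 0.000000; exercise = 0.000000; V(3,3) = max -> 0.000000
  V(2,0) = exp(-r*dt) * [p*8.971042 + (1-p)*4.259432] = 6.540080; exercise = 6.493306; V(2,0) = max -> 6.540080
  V(2,1) = exp(-r*dt) * [p*4.259432 + (1-p)*1.047658] = 2.604321; exercise = 2.160000; V(2,1) = max -> 2.604321
  V(2,2) = exp(-r*dt) * [p*1.047658 + (1-p)*0.000000] = 0.508142; exercise = 0.000000; V(2,2) = max -> 0.508142
  V(1,0) = exp(-r*dt) * [p*6.540080 + (1-p)*2.604321] = 4.510451; exercise = 4.236032; V(1,0) = max -> 4.510451
  V(1,1) = exp(-r*dt) * [p*2.604321 + (1-p)*0.508142] = 1.524295; exercise = 0.250656; V(1,1) = max -> 1.524295
  V(0,0) = exp(-r*dt) * [p*4.510451 + (1-p)*1.524295] = 2.971011; exercise = 2.160000; V(0,0) = max -> 2.971011

Answer: Price = V(0,0) = 2.9710
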